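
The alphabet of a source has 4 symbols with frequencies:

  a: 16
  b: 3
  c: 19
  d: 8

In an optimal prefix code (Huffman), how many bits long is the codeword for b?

Build the tree from the bottom:
combine b(3), d(8) → 11
combine 11, a(16) → 27
combine c(19), 27 → 46
b's leaf is at depth 3, giving a 3-bit codeword.

3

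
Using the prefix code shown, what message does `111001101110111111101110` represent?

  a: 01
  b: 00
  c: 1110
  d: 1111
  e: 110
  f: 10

cafcdcc

Read left to right; each codeword is recognised as soon as it completes (prefix code):
  1110→c | 01→a | 10→f | 1110→c | 1111→d | 1110→c | 1110→c
Decoded message: cafcdcc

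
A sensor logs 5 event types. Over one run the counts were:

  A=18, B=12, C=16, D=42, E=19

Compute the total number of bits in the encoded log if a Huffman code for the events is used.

Merge the two smallest weights repeatedly:
B(12) + C(16) → 28
A(18) + E(19) → 37
28 + 37 → 65
D(42) + 65 → 107
Each symbol's bit-cost is frequency × depth; summing gives 237 bits (equivalently 28 + 37 + 65 + 107).

237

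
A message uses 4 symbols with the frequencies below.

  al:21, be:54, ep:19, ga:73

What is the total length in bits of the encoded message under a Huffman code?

Build the Huffman tree bottom-up:
merge ep(19) and al(21): 40
merge 40 and be(54): 94
merge ga(73) and 94: 167
The encoded length is the sum of every internal node's weight: 40 + 94 + 167 = 301 bits.

301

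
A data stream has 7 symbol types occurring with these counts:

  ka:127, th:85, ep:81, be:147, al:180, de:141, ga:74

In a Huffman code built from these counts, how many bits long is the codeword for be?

3

Build the tree from the bottom:
merge ga(74) and ep(81): 155
merge th(85) and ka(127): 212
merge de(141) and be(147): 288
merge 155 and al(180): 335
merge 212 and 288: 500
merge 335 and 500: 835
be sits 3 levels below the root, so its codeword is 3 bits.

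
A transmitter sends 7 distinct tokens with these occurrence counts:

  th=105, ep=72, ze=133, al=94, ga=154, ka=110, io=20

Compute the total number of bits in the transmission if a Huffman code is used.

Greedily combine the two least-frequent nodes:
io(20) + ep(72) → 92
92 + al(94) → 186
th(105) + ka(110) → 215
ze(133) + ga(154) → 287
186 + 215 → 401
287 + 401 → 688
The encoded length is the sum of every internal node's weight: 92 + 186 + 215 + 287 + 401 + 688 = 1869 bits.

1869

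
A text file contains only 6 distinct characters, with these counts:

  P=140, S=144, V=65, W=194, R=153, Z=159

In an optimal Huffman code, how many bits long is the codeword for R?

Build the tree from the bottom:
combine V(65), P(140) → 205
combine S(144), R(153) → 297
combine Z(159), W(194) → 353
combine 205, 297 → 502
combine 353, 502 → 855
R's leaf is at depth 3, giving a 3-bit codeword.

3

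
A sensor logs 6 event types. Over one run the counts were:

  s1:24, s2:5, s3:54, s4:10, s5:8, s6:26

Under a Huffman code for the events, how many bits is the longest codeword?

5

Merge the two lowest-weight nodes at each step:
merge s2(5) and s5(8): 13
merge s4(10) and 13: 23
merge 23 and s1(24): 47
merge s6(26) and 47: 73
merge s3(54) and 73: 127
Maximum depth reached is 5.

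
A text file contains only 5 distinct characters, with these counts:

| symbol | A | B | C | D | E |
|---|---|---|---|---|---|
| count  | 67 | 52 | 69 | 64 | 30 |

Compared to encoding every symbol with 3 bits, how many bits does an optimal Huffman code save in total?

200

Fixed-length: 3 bits × 282 symbols = 846 bits.
Huffman merges:
E(30) + B(52) → 82
D(64) + A(67) → 131
C(69) + 82 → 151
131 + 151 → 282
Huffman total = 82 + 131 + 151 + 282 = 646 bits.
Saving = 846 − 646 = 200 bits.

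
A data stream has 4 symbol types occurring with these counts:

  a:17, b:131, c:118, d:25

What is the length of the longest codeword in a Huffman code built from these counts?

3

Merge the two lowest-weight nodes at each step:
merge a(17) and d(25): 42
merge 42 and c(118): 160
merge b(131) and 160: 291
The rarest symbols sit at the bottom; the longest codeword is 3 bits.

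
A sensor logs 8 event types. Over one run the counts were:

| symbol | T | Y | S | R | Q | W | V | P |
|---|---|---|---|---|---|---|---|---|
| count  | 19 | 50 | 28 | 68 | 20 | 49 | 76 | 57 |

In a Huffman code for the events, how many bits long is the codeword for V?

2

Repeatedly merge the two smallest:
combine T(19), Q(20) → 39
combine S(28), 39 → 67
combine W(49), Y(50) → 99
combine P(57), 67 → 124
combine R(68), V(76) → 144
combine 99, 124 → 223
combine 144, 223 → 367
V's leaf is at depth 2, giving a 2-bit codeword.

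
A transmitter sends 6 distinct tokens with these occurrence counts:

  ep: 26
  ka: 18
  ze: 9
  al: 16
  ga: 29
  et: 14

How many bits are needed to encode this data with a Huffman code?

281

Merge the two smallest weights repeatedly:
combine ze(9), et(14) → 23
combine al(16), ka(18) → 34
combine 23, ep(26) → 49
combine ga(29), 34 → 63
combine 49, 63 → 112
Each symbol's bit-cost is frequency × depth; summing gives 281 bits (equivalently 23 + 34 + 49 + 63 + 112).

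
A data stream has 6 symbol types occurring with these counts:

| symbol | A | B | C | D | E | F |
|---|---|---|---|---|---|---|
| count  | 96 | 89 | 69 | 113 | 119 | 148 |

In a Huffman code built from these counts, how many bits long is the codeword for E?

Repeatedly merge the two smallest:
combine C(69), B(89) → 158
combine A(96), D(113) → 209
combine E(119), F(148) → 267
combine 158, 209 → 367
combine 267, 367 → 634
The subtree containing E is merged 2 times, so code length = 2.

2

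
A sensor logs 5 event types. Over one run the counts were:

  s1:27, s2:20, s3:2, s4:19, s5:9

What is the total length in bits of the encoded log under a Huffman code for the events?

Greedily combine the two least-frequent nodes:
combine s3(2), s5(9) → 11
combine 11, s4(19) → 30
combine s2(20), s1(27) → 47
combine 30, 47 → 77
Each symbol's bit-cost is frequency × depth; summing gives 165 bits (equivalently 11 + 30 + 47 + 77).

165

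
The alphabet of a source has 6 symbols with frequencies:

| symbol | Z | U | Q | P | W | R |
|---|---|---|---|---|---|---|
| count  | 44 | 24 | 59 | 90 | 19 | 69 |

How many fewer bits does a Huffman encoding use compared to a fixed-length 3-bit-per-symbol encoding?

175

Fixed-length: 3 bits × 305 symbols = 915 bits.
Huffman merges:
W(19) + U(24) → 43
43 + Z(44) → 87
Q(59) + R(69) → 128
87 + P(90) → 177
128 + 177 → 305
Huffman total = 43 + 87 + 128 + 177 + 305 = 740 bits.
Saving = 915 − 740 = 175 bits.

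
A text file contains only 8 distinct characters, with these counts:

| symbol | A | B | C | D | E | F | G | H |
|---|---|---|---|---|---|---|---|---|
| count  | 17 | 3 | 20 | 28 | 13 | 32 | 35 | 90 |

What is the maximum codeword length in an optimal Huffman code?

5

Merge the two lowest-weight nodes at each step:
merge B(3) and E(13): 16
merge 16 and A(17): 33
merge C(20) and D(28): 48
merge F(32) and 33: 65
merge G(35) and 48: 83
merge 65 and 83: 148
merge H(90) and 148: 238
The first pair merged (B, E) ends up deepest, at depth 5.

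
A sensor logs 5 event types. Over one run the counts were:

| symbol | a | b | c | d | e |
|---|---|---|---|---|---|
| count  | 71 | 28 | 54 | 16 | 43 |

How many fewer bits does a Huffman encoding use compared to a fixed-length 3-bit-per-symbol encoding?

Fixed-length: 3 bits × 212 symbols = 636 bits.
Huffman merges:
combine d(16), b(28) → 44
combine e(43), 44 → 87
combine c(54), a(71) → 125
combine 87, 125 → 212
Huffman total = 44 + 87 + 125 + 212 = 468 bits.
Saving = 636 − 468 = 168 bits.

168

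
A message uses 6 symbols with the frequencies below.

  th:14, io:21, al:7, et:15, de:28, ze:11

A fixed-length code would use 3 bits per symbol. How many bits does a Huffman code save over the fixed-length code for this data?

49

Fixed-length: 3 bits × 96 symbols = 288 bits.
Huffman merges:
al(7) + ze(11) → 18
th(14) + et(15) → 29
18 + io(21) → 39
de(28) + 29 → 57
39 + 57 → 96
Huffman total = 18 + 29 + 39 + 57 + 96 = 239 bits.
Saving = 288 − 239 = 49 bits.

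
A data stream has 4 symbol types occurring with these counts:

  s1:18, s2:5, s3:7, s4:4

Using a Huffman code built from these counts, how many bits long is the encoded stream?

Greedily combine the two least-frequent nodes:
s4(4) + s2(5) → 9
s3(7) + 9 → 16
16 + s1(18) → 34
The encoded length is the sum of every internal node's weight: 9 + 16 + 34 = 59 bits.

59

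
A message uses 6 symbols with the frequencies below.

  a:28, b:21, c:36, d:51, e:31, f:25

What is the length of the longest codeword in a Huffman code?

Merge the two lowest-weight nodes at each step:
merge b(21) and f(25): 46
merge a(28) and e(31): 59
merge c(36) and 46: 82
merge d(51) and 59: 110
merge 82 and 110: 192
The first pair merged (b, f) ends up deepest, at depth 3.

3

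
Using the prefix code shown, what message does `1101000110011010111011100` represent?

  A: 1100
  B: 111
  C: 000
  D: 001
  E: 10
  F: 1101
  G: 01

FCAFGFA

Read left to right; each codeword is recognised as soon as it completes (prefix code):
  1101→F | 000→C | 1100→A | 1101→F | 01→G | 1101→F | 1100→A
Decoded message: FCAFGFA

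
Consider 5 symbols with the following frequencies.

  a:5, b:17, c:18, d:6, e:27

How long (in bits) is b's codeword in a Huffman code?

2

Build the tree from the bottom:
combine a(5), d(6) → 11
combine 11, b(17) → 28
combine c(18), e(27) → 45
combine 28, 45 → 73
The subtree containing b is merged 2 times, so code length = 2.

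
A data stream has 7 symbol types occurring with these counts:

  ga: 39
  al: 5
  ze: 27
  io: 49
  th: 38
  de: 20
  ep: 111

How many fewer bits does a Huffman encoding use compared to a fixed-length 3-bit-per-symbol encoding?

145

Fixed-length: 3 bits × 289 symbols = 867 bits.
Huffman merges:
merge al(5) and de(20): 25
merge 25 and ze(27): 52
merge th(38) and ga(39): 77
merge io(49) and 52: 101
merge 77 and 101: 178
merge ep(111) and 178: 289
Huffman total = 25 + 52 + 77 + 101 + 178 + 289 = 722 bits.
Saving = 867 − 722 = 145 bits.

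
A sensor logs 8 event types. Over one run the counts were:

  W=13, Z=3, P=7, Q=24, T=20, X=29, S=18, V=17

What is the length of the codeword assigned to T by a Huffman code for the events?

Build the tree from the bottom:
combine Z(3), P(7) → 10
combine 10, W(13) → 23
combine V(17), S(18) → 35
combine T(20), 23 → 43
combine Q(24), X(29) → 53
combine 35, 43 → 78
combine 53, 78 → 131
T sits 3 levels below the root, so its codeword is 3 bits.

3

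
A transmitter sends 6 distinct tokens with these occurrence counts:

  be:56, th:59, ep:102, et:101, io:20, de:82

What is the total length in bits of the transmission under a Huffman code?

Build the Huffman tree bottom-up:
io(20) + be(56) → 76
th(59) + 76 → 135
de(82) + et(101) → 183
ep(102) + 135 → 237
183 + 237 → 420
Each symbol's bit-cost is frequency × depth; summing gives 1051 bits (equivalently 76 + 135 + 183 + 237 + 420).

1051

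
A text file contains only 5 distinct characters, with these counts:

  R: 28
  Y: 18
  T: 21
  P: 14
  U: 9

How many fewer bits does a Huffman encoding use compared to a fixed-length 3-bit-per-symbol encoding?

67

Fixed-length: 3 bits × 90 symbols = 270 bits.
Huffman merges:
U(9) + P(14) → 23
Y(18) + T(21) → 39
23 + R(28) → 51
39 + 51 → 90
Huffman total = 23 + 39 + 51 + 90 = 203 bits.
Saving = 270 − 203 = 67 bits.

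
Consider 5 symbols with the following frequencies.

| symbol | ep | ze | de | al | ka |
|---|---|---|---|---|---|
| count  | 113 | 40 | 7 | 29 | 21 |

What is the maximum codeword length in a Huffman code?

4

Merge the two lowest-weight nodes at each step:
merge de(7) and ka(21): 28
merge 28 and al(29): 57
merge ze(40) and 57: 97
merge 97 and ep(113): 210
The rarest symbols sit at the bottom; the longest codeword is 4 bits.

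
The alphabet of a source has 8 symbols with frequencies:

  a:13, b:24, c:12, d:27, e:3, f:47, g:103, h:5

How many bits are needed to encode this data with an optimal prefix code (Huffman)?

Build the Huffman tree bottom-up:
merge e(3) and h(5): 8
merge 8 and c(12): 20
merge a(13) and 20: 33
merge b(24) and d(27): 51
merge 33 and f(47): 80
merge 51 and 80: 131
merge g(103) and 131: 234
Total encoded bits = sum of merged weights = 8 + 20 + 33 + 51 + 80 + 131 + 234 = 557.

557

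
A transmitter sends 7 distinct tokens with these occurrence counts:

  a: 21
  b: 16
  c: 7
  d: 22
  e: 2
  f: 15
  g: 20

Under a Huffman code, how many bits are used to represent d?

Huffman merges, smallest pair first:
combine e(2), c(7) → 9
combine 9, f(15) → 24
combine b(16), g(20) → 36
combine a(21), d(22) → 43
combine 24, 36 → 60
combine 43, 60 → 103
The subtree containing d is merged 2 times, so code length = 2.

2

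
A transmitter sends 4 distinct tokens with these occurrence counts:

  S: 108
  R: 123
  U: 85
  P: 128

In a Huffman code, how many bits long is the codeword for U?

2

Build the tree from the bottom:
U(85) + S(108) → 193
R(123) + P(128) → 251
193 + 251 → 444
U's leaf is at depth 2, giving a 2-bit codeword.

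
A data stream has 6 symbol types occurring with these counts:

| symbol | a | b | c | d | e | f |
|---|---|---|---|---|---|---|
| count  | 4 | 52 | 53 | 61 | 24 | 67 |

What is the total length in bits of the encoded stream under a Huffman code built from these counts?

630

Build the Huffman tree bottom-up:
combine a(4), e(24) → 28
combine 28, b(52) → 80
combine c(53), d(61) → 114
combine f(67), 80 → 147
combine 114, 147 → 261
Total encoded bits = sum of merged weights = 28 + 80 + 114 + 147 + 261 = 630.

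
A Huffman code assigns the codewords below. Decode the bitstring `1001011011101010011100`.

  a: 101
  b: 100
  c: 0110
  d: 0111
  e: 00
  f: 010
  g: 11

Read left to right; each codeword is recognised as soon as it completes (prefix code):
  100→b | 101→a | 101→a | 11→g | 010→f | 100→b | 11→g | 100→b
Decoded message: baagfbgb

baagfbgb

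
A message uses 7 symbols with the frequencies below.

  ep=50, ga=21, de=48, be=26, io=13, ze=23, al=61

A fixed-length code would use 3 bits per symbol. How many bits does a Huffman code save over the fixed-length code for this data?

Fixed-length: 3 bits × 242 symbols = 726 bits.
Huffman merges:
combine io(13), ga(21) → 34
combine ze(23), be(26) → 49
combine 34, de(48) → 82
combine 49, ep(50) → 99
combine al(61), 82 → 143
combine 99, 143 → 242
Huffman total = 34 + 49 + 82 + 99 + 143 + 242 = 649 bits.
Saving = 726 − 649 = 77 bits.

77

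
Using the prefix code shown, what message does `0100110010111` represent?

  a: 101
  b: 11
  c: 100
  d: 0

dcbddab

Read left to right; each codeword is recognised as soon as it completes (prefix code):
  0→d | 100→c | 11→b | 0→d | 0→d | 101→a | 11→b
Decoded message: dcbddab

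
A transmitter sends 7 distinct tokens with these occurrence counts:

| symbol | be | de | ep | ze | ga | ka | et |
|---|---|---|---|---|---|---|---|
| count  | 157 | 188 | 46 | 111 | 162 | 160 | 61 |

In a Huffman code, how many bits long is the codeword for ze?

Repeatedly merge the two smallest:
combine ep(46), et(61) → 107
combine 107, ze(111) → 218
combine be(157), ka(160) → 317
combine ga(162), de(188) → 350
combine 218, 317 → 535
combine 350, 535 → 885
The subtree containing ze is merged 3 times, so code length = 3.

3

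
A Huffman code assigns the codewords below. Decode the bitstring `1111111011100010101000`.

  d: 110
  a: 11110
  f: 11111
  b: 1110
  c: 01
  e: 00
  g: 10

fdbeggge

Read left to right; each codeword is recognised as soon as it completes (prefix code):
  11111→f | 110→d | 1110→b | 00→e | 10→g | 10→g | 10→g | 00→e
Decoded message: fdbeggge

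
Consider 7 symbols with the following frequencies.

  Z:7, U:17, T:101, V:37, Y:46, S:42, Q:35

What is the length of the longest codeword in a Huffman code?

Merge the two lowest-weight nodes at each step:
Z(7) + U(17) → 24
24 + Q(35) → 59
V(37) + S(42) → 79
Y(46) + 59 → 105
79 + T(101) → 180
105 + 180 → 285
The rarest symbols sit at the bottom; the longest codeword is 4 bits.

4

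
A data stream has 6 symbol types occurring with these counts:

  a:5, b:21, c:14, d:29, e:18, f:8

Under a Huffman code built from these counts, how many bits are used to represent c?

Repeatedly merge the two smallest:
combine a(5), f(8) → 13
combine 13, c(14) → 27
combine e(18), b(21) → 39
combine 27, d(29) → 56
combine 39, 56 → 95
c's leaf is at depth 3, giving a 3-bit codeword.

3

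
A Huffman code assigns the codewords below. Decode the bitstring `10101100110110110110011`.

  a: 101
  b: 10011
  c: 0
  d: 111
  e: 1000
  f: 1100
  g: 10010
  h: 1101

Read left to right; each codeword is recognised as soon as it completes (prefix code):
  101→a | 0→c | 1100→f | 1101→h | 101→a | 101→a | 10011→b
Decoded message: acfhaab

acfhaab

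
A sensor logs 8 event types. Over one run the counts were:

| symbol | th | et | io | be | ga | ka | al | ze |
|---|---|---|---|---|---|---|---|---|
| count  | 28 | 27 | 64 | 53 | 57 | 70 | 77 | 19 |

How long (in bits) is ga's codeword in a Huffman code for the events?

3

Huffman merges, smallest pair first:
combine ze(19), et(27) → 46
combine th(28), 46 → 74
combine be(53), ga(57) → 110
combine io(64), ka(70) → 134
combine 74, al(77) → 151
combine 110, 134 → 244
combine 151, 244 → 395
ga's leaf is at depth 3, giving a 3-bit codeword.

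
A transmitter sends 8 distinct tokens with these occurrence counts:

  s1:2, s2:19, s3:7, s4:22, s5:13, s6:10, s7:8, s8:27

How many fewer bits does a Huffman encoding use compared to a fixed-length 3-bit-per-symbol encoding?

Fixed-length: 3 bits × 108 symbols = 324 bits.
Huffman merges:
merge s1(2) and s3(7): 9
merge s7(8) and 9: 17
merge s6(10) and s5(13): 23
merge 17 and s2(19): 36
merge s4(22) and 23: 45
merge s8(27) and 36: 63
merge 45 and 63: 108
Huffman total = 9 + 17 + 23 + 36 + 45 + 63 + 108 = 301 bits.
Saving = 324 − 301 = 23 bits.

23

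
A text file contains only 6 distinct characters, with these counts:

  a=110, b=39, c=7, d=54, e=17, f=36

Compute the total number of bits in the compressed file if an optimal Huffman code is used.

593

Merge the two smallest weights repeatedly:
merge c(7) and e(17): 24
merge 24 and f(36): 60
merge b(39) and d(54): 93
merge 60 and 93: 153
merge a(110) and 153: 263
Total encoded bits = sum of merged weights = 24 + 60 + 93 + 153 + 263 = 593.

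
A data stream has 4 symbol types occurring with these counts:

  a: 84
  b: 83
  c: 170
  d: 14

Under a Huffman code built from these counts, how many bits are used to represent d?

3

Repeatedly merge the two smallest:
merge d(14) and b(83): 97
merge a(84) and 97: 181
merge c(170) and 181: 351
d's leaf is at depth 3, giving a 3-bit codeword.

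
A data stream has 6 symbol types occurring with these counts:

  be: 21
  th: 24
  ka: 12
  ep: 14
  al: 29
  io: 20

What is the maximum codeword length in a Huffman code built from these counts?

3

Merge the two lowest-weight nodes at each step:
combine ka(12), ep(14) → 26
combine io(20), be(21) → 41
combine th(24), 26 → 50
combine al(29), 41 → 70
combine 50, 70 → 120
Maximum depth reached is 3.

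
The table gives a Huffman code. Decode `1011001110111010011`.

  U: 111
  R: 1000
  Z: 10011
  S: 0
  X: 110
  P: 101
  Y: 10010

Read left to right; each codeword is recognised as soon as it completes (prefix code):
  101→P | 10011→Z | 101→P | 110→X | 10011→Z
Decoded message: PZPXZ

PZPXZ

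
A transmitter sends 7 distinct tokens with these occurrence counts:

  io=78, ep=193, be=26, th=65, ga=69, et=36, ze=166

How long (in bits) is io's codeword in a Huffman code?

Repeatedly merge the two smallest:
combine be(26), et(36) → 62
combine 62, th(65) → 127
combine ga(69), io(78) → 147
combine 127, 147 → 274
combine ze(166), ep(193) → 359
combine 274, 359 → 633
The subtree containing io is merged 3 times, so code length = 3.

3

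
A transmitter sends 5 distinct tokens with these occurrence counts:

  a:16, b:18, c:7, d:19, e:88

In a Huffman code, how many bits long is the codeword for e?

1

Huffman merges, smallest pair first:
merge c(7) and a(16): 23
merge b(18) and d(19): 37
merge 23 and 37: 60
merge 60 and e(88): 148
e is a child of the root — depth 1, so its codeword is a single bit.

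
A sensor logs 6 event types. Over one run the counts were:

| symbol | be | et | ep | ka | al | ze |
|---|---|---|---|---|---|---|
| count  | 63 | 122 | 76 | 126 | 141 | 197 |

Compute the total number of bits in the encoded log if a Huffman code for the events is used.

Build the Huffman tree bottom-up:
combine be(63), ep(76) → 139
combine et(122), ka(126) → 248
combine 139, al(141) → 280
combine ze(197), 248 → 445
combine 280, 445 → 725
The encoded length is the sum of every internal node's weight: 139 + 248 + 280 + 445 + 725 = 1837 bits.

1837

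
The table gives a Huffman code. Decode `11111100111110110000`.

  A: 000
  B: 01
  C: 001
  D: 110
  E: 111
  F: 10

EECEFDA

Read left to right; each codeword is recognised as soon as it completes (prefix code):
  111→E | 111→E | 001→C | 111→E | 10→F | 110→D | 000→A
Decoded message: EECEFDA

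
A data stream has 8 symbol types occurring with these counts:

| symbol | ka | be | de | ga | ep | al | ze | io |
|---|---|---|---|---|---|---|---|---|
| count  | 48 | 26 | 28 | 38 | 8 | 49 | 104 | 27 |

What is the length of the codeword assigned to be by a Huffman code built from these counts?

4

Repeatedly merge the two smallest:
merge ep(8) and be(26): 34
merge io(27) and de(28): 55
merge 34 and ga(38): 72
merge ka(48) and al(49): 97
merge 55 and 72: 127
merge 97 and ze(104): 201
merge 127 and 201: 328
be sits 4 levels below the root, so its codeword is 4 bits.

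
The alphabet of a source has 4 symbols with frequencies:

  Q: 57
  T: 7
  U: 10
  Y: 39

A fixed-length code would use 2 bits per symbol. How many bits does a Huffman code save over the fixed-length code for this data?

Fixed-length: 2 bits × 113 symbols = 226 bits.
Huffman merges:
merge T(7) and U(10): 17
merge 17 and Y(39): 56
merge 56 and Q(57): 113
Huffman total = 17 + 56 + 113 = 186 bits.
Saving = 226 − 186 = 40 bits.

40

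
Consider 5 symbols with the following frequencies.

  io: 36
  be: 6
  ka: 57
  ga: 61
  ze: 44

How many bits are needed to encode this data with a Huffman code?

Greedily combine the two least-frequent nodes:
merge be(6) and io(36): 42
merge 42 and ze(44): 86
merge ka(57) and ga(61): 118
merge 86 and 118: 204
The encoded length is the sum of every internal node's weight: 42 + 86 + 118 + 204 = 450 bits.

450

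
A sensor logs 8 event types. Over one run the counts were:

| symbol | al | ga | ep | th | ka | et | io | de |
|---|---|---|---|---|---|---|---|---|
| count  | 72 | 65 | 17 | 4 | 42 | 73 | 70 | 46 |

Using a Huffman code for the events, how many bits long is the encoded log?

Merge the two smallest weights repeatedly:
combine th(4), ep(17) → 21
combine 21, ka(42) → 63
combine de(46), 63 → 109
combine ga(65), io(70) → 135
combine al(72), et(73) → 145
combine 109, 135 → 244
combine 145, 244 → 389
Total encoded bits = sum of merged weights = 21 + 63 + 109 + 135 + 145 + 244 + 389 = 1106.

1106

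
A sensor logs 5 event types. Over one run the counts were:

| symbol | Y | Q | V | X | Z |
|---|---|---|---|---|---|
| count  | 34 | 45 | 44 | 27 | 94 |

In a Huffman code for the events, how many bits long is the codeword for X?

3

Build the tree from the bottom:
X(27) + Y(34) → 61
V(44) + Q(45) → 89
61 + 89 → 150
Z(94) + 150 → 244
The subtree containing X is merged 3 times, so code length = 3.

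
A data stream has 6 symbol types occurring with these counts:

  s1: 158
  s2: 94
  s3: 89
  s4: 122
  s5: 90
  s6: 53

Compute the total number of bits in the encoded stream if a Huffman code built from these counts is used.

Build the Huffman tree bottom-up:
merge s6(53) and s3(89): 142
merge s5(90) and s2(94): 184
merge s4(122) and 142: 264
merge s1(158) and 184: 342
merge 264 and 342: 606
Total encoded bits = sum of merged weights = 142 + 184 + 264 + 342 + 606 = 1538.

1538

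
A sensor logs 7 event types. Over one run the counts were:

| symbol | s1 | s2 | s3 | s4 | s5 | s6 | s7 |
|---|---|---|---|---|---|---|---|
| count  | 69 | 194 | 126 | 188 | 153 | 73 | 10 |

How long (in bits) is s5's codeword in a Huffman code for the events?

Repeatedly merge the two smallest:
s7(10) + s1(69) → 79
s6(73) + 79 → 152
s3(126) + 152 → 278
s5(153) + s4(188) → 341
s2(194) + 278 → 472
341 + 472 → 813
s5 sits 2 levels below the root, so its codeword is 2 bits.

2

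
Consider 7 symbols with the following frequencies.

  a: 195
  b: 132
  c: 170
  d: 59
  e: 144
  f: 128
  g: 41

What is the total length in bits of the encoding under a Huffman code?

2342

Build the Huffman tree bottom-up:
g(41) + d(59) → 100
100 + f(128) → 228
b(132) + e(144) → 276
c(170) + a(195) → 365
228 + 276 → 504
365 + 504 → 869
The encoded length is the sum of every internal node's weight: 100 + 228 + 276 + 365 + 504 + 869 = 2342 bits.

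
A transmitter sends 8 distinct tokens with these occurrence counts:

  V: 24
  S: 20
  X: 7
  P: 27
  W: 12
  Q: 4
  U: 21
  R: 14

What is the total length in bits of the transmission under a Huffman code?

370

Build the Huffman tree bottom-up:
Q(4) + X(7) → 11
11 + W(12) → 23
R(14) + S(20) → 34
U(21) + 23 → 44
V(24) + P(27) → 51
34 + 44 → 78
51 + 78 → 129
Total encoded bits = sum of merged weights = 11 + 23 + 34 + 44 + 51 + 78 + 129 = 370.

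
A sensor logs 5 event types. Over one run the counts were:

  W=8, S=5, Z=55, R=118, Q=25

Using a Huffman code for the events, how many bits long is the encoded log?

355

Greedily combine the two least-frequent nodes:
S(5) + W(8) → 13
13 + Q(25) → 38
38 + Z(55) → 93
93 + R(118) → 211
The encoded length is the sum of every internal node's weight: 13 + 38 + 93 + 211 = 355 bits.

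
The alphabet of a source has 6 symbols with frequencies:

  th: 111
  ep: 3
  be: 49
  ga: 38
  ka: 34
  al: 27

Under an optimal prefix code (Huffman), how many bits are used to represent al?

Repeatedly merge the two smallest:
combine ep(3), al(27) → 30
combine 30, ka(34) → 64
combine ga(38), be(49) → 87
combine 64, 87 → 151
combine th(111), 151 → 262
The subtree containing al is merged 4 times, so code length = 4.

4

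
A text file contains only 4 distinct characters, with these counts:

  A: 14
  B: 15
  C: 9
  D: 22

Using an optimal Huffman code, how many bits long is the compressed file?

120

Merge the two smallest weights repeatedly:
merge C(9) and A(14): 23
merge B(15) and D(22): 37
merge 23 and 37: 60
Total encoded bits = sum of merged weights = 23 + 37 + 60 = 120.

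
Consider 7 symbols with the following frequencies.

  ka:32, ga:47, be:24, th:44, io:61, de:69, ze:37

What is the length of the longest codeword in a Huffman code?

Merge the two lowest-weight nodes at each step:
combine be(24), ka(32) → 56
combine ze(37), th(44) → 81
combine ga(47), 56 → 103
combine io(61), de(69) → 130
combine 81, 103 → 184
combine 130, 184 → 314
The first pair merged (be, ka) ends up deepest, at depth 4.

4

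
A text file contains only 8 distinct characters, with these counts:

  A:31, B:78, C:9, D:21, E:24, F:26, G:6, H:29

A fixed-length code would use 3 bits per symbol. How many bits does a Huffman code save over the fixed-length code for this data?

63

Fixed-length: 3 bits × 224 symbols = 672 bits.
Huffman merges:
merge G(6) and C(9): 15
merge 15 and D(21): 36
merge E(24) and F(26): 50
merge H(29) and A(31): 60
merge 36 and 50: 86
merge 60 and B(78): 138
merge 86 and 138: 224
Huffman total = 15 + 36 + 50 + 60 + 86 + 138 + 224 = 609 bits.
Saving = 672 − 609 = 63 bits.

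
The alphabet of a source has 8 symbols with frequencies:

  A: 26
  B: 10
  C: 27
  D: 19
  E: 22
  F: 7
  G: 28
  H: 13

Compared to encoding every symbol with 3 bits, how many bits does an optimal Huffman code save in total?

11

Fixed-length: 3 bits × 152 symbols = 456 bits.
Huffman merges:
F(7) + B(10) → 17
H(13) + 17 → 30
D(19) + E(22) → 41
A(26) + C(27) → 53
G(28) + 30 → 58
41 + 53 → 94
58 + 94 → 152
Huffman total = 17 + 30 + 41 + 53 + 58 + 94 + 152 = 445 bits.
Saving = 456 − 445 = 11 bits.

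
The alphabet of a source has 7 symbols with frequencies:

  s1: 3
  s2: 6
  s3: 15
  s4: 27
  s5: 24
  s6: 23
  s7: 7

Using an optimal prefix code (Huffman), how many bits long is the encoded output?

266

Greedily combine the two least-frequent nodes:
merge s1(3) and s2(6): 9
merge s7(7) and 9: 16
merge s3(15) and 16: 31
merge s6(23) and s5(24): 47
merge s4(27) and 31: 58
merge 47 and 58: 105
Total encoded bits = sum of merged weights = 9 + 16 + 31 + 47 + 58 + 105 = 266.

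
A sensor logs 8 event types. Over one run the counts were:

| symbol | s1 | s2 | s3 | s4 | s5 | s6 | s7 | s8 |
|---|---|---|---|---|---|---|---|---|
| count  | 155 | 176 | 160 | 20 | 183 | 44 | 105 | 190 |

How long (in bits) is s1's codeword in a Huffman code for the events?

Huffman merges, smallest pair first:
combine s4(20), s6(44) → 64
combine 64, s7(105) → 169
combine s1(155), s3(160) → 315
combine 169, s2(176) → 345
combine s5(183), s8(190) → 373
combine 315, 345 → 660
combine 373, 660 → 1033
s1's leaf is at depth 3, giving a 3-bit codeword.

3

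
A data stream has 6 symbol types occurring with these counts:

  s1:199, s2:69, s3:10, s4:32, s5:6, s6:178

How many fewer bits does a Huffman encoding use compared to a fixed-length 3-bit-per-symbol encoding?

Fixed-length: 3 bits × 494 symbols = 1482 bits.
Huffman merges:
s5(6) + s3(10) → 16
16 + s4(32) → 48
48 + s2(69) → 117
117 + s6(178) → 295
s1(199) + 295 → 494
Huffman total = 16 + 48 + 117 + 295 + 494 = 970 bits.
Saving = 1482 − 970 = 512 bits.

512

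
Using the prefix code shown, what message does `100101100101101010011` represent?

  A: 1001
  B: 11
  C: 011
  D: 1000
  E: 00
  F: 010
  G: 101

ACEGGFC

Read left to right; each codeword is recognised as soon as it completes (prefix code):
  1001→A | 011→C | 00→E | 101→G | 101→G | 010→F | 011→C
Decoded message: ACEGGFC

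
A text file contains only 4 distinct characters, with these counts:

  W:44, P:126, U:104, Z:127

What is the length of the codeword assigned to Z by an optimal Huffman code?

2

Huffman merges, smallest pair first:
combine W(44), U(104) → 148
combine P(126), Z(127) → 253
combine 148, 253 → 401
Z's leaf is at depth 2, giving a 2-bit codeword.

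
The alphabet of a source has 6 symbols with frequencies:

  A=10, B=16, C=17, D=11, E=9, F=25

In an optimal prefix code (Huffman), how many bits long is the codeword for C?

2

Repeatedly merge the two smallest:
merge E(9) and A(10): 19
merge D(11) and B(16): 27
merge C(17) and 19: 36
merge F(25) and 27: 52
merge 36 and 52: 88
The subtree containing C is merged 2 times, so code length = 2.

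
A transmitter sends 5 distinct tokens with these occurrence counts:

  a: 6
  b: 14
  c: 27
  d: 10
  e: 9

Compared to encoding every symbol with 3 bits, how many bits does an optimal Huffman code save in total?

Fixed-length: 3 bits × 66 symbols = 198 bits.
Huffman merges:
combine a(6), e(9) → 15
combine d(10), b(14) → 24
combine 15, 24 → 39
combine c(27), 39 → 66
Huffman total = 15 + 24 + 39 + 66 = 144 bits.
Saving = 198 − 144 = 54 bits.

54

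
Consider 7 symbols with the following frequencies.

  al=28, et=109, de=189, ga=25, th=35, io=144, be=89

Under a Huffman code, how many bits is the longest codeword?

Merge the two lowest-weight nodes at each step:
merge ga(25) and al(28): 53
merge th(35) and 53: 88
merge 88 and be(89): 177
merge et(109) and io(144): 253
merge 177 and de(189): 366
merge 253 and 366: 619
The first pair merged (ga, al) ends up deepest, at depth 5.

5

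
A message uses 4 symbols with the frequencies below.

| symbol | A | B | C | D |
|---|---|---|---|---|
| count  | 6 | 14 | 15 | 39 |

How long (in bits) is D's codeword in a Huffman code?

1

Huffman merges, smallest pair first:
merge A(6) and B(14): 20
merge C(15) and 20: 35
merge 35 and D(39): 74
D is merged only at the final step, so code length = 1.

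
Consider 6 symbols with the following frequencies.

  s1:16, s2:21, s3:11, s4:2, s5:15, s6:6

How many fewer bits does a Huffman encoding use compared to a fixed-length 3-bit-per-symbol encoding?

Fixed-length: 3 bits × 71 symbols = 213 bits.
Huffman merges:
combine s4(2), s6(6) → 8
combine 8, s3(11) → 19
combine s5(15), s1(16) → 31
combine 19, s2(21) → 40
combine 31, 40 → 71
Huffman total = 8 + 19 + 31 + 40 + 71 = 169 bits.
Saving = 213 − 169 = 44 bits.

44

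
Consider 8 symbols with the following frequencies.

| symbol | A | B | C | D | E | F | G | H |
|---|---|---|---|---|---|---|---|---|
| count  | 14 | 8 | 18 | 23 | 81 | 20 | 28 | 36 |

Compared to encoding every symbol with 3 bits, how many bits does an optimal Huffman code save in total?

59

Fixed-length: 3 bits × 228 symbols = 684 bits.
Huffman merges:
merge B(8) and A(14): 22
merge C(18) and F(20): 38
merge 22 and D(23): 45
merge G(28) and H(36): 64
merge 38 and 45: 83
merge 64 and E(81): 145
merge 83 and 145: 228
Huffman total = 22 + 38 + 45 + 64 + 83 + 145 + 228 = 625 bits.
Saving = 684 − 625 = 59 bits.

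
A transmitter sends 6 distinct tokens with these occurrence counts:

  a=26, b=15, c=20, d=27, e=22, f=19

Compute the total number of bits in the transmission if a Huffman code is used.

Build the Huffman tree bottom-up:
combine b(15), f(19) → 34
combine c(20), e(22) → 42
combine a(26), d(27) → 53
combine 34, 42 → 76
combine 53, 76 → 129
Each symbol's bit-cost is frequency × depth; summing gives 334 bits (equivalently 34 + 42 + 53 + 76 + 129).

334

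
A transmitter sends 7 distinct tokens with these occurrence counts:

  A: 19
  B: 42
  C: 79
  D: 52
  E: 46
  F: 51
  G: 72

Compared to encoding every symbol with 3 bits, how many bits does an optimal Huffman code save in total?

90

Fixed-length: 3 bits × 361 symbols = 1083 bits.
Huffman merges:
merge A(19) and B(42): 61
merge E(46) and F(51): 97
merge D(52) and 61: 113
merge G(72) and C(79): 151
merge 97 and 113: 210
merge 151 and 210: 361
Huffman total = 61 + 97 + 113 + 151 + 210 + 361 = 993 bits.
Saving = 1083 − 993 = 90 bits.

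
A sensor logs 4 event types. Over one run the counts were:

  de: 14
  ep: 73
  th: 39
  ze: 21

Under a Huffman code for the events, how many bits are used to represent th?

2

Build the tree from the bottom:
de(14) + ze(21) → 35
35 + th(39) → 74
ep(73) + 74 → 147
th's leaf is at depth 2, giving a 2-bit codeword.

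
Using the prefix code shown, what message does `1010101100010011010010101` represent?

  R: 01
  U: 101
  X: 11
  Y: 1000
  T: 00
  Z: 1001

Read left to right; each codeword is recognised as soon as it completes (prefix code):
  101→U | 01→R | 01→R | 1000→Y | 1001→Z | 101→U | 00→T | 101→U | 01→R
Decoded message: URRYZUTUR

URRYZUTUR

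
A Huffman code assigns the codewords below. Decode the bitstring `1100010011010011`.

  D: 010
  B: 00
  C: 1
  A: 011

CCBDADA

Read left to right; each codeword is recognised as soon as it completes (prefix code):
  1→C | 1→C | 00→B | 010→D | 011→A | 010→D | 011→A
Decoded message: CCBDADA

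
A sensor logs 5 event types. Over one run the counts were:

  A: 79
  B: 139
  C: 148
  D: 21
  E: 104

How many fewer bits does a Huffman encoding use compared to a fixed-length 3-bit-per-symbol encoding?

391

Fixed-length: 3 bits × 491 symbols = 1473 bits.
Huffman merges:
merge D(21) and A(79): 100
merge 100 and E(104): 204
merge B(139) and C(148): 287
merge 204 and 287: 491
Huffman total = 100 + 204 + 287 + 491 = 1082 bits.
Saving = 1473 − 1082 = 391 bits.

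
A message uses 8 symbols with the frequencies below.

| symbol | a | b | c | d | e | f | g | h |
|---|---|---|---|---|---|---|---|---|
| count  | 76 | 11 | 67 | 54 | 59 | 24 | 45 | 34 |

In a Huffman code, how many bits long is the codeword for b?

Huffman merges, smallest pair first:
b(11) + f(24) → 35
h(34) + 35 → 69
g(45) + d(54) → 99
e(59) + c(67) → 126
69 + a(76) → 145
99 + 126 → 225
145 + 225 → 370
b's leaf is at depth 4, giving a 4-bit codeword.

4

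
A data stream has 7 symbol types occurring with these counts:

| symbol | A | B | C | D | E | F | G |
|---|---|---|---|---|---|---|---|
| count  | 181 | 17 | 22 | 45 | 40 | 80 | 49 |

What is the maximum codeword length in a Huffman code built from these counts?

5

Merge the two lowest-weight nodes at each step:
merge B(17) and C(22): 39
merge 39 and E(40): 79
merge D(45) and G(49): 94
merge 79 and F(80): 159
merge 94 and 159: 253
merge A(181) and 253: 434
The rarest symbols sit at the bottom; the longest codeword is 5 bits.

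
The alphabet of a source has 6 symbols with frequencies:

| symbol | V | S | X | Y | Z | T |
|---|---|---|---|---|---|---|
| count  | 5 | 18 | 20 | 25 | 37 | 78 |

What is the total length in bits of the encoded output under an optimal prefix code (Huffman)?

416

Merge the two smallest weights repeatedly:
V(5) + S(18) → 23
X(20) + 23 → 43
Y(25) + Z(37) → 62
43 + 62 → 105
T(78) + 105 → 183
Total encoded bits = sum of merged weights = 23 + 43 + 62 + 105 + 183 = 416.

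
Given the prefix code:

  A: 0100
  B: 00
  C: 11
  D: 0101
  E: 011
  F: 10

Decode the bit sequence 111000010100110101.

CFBDBCD

Read left to right; each codeword is recognised as soon as it completes (prefix code):
  11→C | 10→F | 00→B | 0101→D | 00→B | 11→C | 0101→D
Decoded message: CFBDBCD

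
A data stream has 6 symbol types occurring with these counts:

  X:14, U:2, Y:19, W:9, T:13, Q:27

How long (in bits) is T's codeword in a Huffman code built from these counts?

3

Huffman merges, smallest pair first:
U(2) + W(9) → 11
11 + T(13) → 24
X(14) + Y(19) → 33
24 + Q(27) → 51
33 + 51 → 84
T sits 3 levels below the root, so its codeword is 3 bits.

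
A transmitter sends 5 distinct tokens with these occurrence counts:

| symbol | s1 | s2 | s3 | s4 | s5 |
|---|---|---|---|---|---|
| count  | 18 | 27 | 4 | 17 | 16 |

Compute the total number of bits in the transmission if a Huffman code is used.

Merge the two smallest weights repeatedly:
combine s3(4), s5(16) → 20
combine s4(17), s1(18) → 35
combine 20, s2(27) → 47
combine 35, 47 → 82
The encoded length is the sum of every internal node's weight: 20 + 35 + 47 + 82 = 184 bits.

184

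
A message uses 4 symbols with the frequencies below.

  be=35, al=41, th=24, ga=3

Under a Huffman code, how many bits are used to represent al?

Repeatedly merge the two smallest:
combine ga(3), th(24) → 27
combine 27, be(35) → 62
combine al(41), 62 → 103
al is a child of the root — depth 1, so its codeword is a single bit.

1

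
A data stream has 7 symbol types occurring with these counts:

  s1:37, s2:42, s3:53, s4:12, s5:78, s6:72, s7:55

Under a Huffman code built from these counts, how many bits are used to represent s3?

Build the tree from the bottom:
combine s4(12), s1(37) → 49
combine s2(42), 49 → 91
combine s3(53), s7(55) → 108
combine s6(72), s5(78) → 150
combine 91, 108 → 199
combine 150, 199 → 349
The subtree containing s3 is merged 3 times, so code length = 3.

3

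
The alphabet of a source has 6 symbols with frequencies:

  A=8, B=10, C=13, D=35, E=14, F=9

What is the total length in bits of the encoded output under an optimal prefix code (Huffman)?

214

Greedily combine the two least-frequent nodes:
combine A(8), F(9) → 17
combine B(10), C(13) → 23
combine E(14), 17 → 31
combine 23, 31 → 54
combine D(35), 54 → 89
Total encoded bits = sum of merged weights = 17 + 23 + 31 + 54 + 89 = 214.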